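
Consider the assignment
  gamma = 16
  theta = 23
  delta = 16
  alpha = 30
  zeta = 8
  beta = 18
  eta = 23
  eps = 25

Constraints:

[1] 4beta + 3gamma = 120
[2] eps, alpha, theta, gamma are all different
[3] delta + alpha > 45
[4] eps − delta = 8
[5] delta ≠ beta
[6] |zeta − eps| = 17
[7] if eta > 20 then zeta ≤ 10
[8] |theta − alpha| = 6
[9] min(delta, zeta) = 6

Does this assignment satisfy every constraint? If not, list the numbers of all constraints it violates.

No — constraints 4, 8, and 9 are not satisfied.

[1] 4beta + 3gamma = 4(18) + 3(16) = 120  OK
[2] values 25, 30, 23, 16 are pairwise distinct  OK
[3] delta + alpha = 16 + 30 = 46; 46 > 45  OK
[4] eps − delta = 25 − 16 = 9, not 8  FAIL
[5] delta = 16, beta = 18; distinct  OK
[6] |8 − 25| = 17  OK
[7] eta = 23 > 20, so we need zeta ≤ 10; zeta = 8 ≤ 10  OK
[8] |23 − 30| = 7, not 6  FAIL
[9] min(16, 8) = 8, not 6  FAIL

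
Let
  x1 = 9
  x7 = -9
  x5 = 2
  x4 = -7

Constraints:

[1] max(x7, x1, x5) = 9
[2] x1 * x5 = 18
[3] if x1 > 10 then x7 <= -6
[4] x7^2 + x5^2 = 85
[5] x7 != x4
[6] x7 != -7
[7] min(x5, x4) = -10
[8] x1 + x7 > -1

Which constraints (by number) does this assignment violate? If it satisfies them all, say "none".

[1] max(-9, 9, 2) = 9  yes
[2] x1 * x5 = 9 * 2 = 18  yes
[3] x1 = 9, not > 10; antecedent false, conditional vacuously true  yes
[4] x7^2 + x5^2 = (-9)^2 + 2^2 = 81 + 4 = 85  yes
[5] x7 = -9, x4 = -7; distinct  yes
[6] x7 = -9, and -9 ≠ -7  yes
[7] min(2, -7) = -7, not -10  no
[8] x1 + x7 = 9 + (-9) = 0; 0 > -1  yes

Constraint 7 is violated.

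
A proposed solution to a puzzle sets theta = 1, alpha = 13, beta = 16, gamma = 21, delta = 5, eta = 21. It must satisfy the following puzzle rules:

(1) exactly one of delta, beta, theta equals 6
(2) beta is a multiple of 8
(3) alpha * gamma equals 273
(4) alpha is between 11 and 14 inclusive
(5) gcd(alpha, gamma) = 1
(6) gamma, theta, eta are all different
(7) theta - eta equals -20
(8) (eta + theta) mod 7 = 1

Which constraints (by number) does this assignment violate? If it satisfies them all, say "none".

(1) delta=5, beta=16, theta=1; 0 of them equal 6, not exactly one — violated.
(2) 16 / 8 = 2, so 8 divides 16 — OK.
(3) alpha * gamma = 13 * 21 = 273 — OK.
(4) alpha = 13 lies in [11, 14] — OK.
(5) gcd(13, 21) = 1 — OK.
(6) gamma = eta = 21, not all different — violated.
(7) theta - eta = 1 - 21 = -20 — OK.
(8) eta + theta = 22; 22 mod 7 = 1 — OK.

The assignment fails constraints 1 and 6.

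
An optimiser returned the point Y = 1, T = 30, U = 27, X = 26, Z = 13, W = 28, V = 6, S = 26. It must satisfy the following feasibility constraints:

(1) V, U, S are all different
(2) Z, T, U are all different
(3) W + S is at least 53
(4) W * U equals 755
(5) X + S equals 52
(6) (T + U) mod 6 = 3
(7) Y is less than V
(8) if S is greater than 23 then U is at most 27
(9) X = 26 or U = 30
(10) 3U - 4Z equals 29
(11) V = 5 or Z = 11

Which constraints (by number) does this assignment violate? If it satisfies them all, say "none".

(1) values 6, 27, 26 are pairwise distinct  OK
(2) values 13, 30, 27 are pairwise distinct  OK
(3) W + S = 28 + 26 = 54; 54 ≥ 53  OK
(4) W * U = 28 * 27 = 756, not 755  FAIL
(5) X + S = 26 + 26 = 52  OK
(6) T + U = 57; 57 mod 6 = 3  OK
(7) Y = 1, V = 6; 1 < 6  OK
(8) S = 26 > 23, so we need U ≤ 27; U = 27 ≤ 27  OK
(9) X = 26 = 26 (first disjunct)  OK
(10) 3U - 4Z = 3(27) - 4(13) = 29  OK
(11) V = 6 ≠ 5 and Z = 13 ≠ 11; both disjuncts false  FAIL

No — constraints 4 and 11 are not satisfied.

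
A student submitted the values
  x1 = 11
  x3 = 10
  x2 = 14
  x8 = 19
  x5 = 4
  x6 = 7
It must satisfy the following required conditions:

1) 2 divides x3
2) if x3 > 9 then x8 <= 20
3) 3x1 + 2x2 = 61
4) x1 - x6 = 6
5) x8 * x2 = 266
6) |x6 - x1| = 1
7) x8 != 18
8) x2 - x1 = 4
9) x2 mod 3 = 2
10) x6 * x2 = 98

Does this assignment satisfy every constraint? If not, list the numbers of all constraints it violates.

1) 10 / 2 = 5, so 2 divides 10  ✔
2) x3 = 10 > 9, so we need x8 ≤ 20; x8 = 19 ≤ 20  ✔
3) 3x1 + 2x2 = 3(11) + 2(14) = 61  ✔
4) x1 - x6 = 11 - 7 = 4, not 6  ✘
5) x8 * x2 = 19 * 14 = 266  ✔
6) |7 - 11| = 4, not 1  ✘
7) x8 = 19, and 19 ≠ 18  ✔
8) x2 - x1 = 14 - 11 = 3, not 4  ✘
9) 14 mod 3 = 2  ✔
10) x6 * x2 = 7 * 14 = 98  ✔

Violated: 4, 6, and 8.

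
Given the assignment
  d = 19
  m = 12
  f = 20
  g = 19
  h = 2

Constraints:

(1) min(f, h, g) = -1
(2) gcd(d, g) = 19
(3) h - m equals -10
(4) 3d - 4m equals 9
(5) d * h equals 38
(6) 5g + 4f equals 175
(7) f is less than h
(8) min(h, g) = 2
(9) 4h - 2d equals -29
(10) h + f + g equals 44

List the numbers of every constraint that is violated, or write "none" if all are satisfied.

(1) min(20, 2, 19) = 2, not -1 — fails.
(2) gcd(19, 19) = 19 — holds.
(3) h - m = 2 - 12 = -10 — holds.
(4) 3d - 4m = 3(19) - 4(12) = 9 — holds.
(5) d * h = 19 * 2 = 38 — holds.
(6) 5g + 4f = 5(19) + 4(20) = 175 — holds.
(7) f = 20, h = 2; 20 ≥ 2 (want <) — fails.
(8) min(2, 19) = 2 — holds.
(9) 4h - 2d = 4(2) - 2(19) = -30, not -29 — fails.
(10) h + f + g = 2 + 20 + 19 = 41, not 44 — fails.

Violated: 1, 7, 9, and 10.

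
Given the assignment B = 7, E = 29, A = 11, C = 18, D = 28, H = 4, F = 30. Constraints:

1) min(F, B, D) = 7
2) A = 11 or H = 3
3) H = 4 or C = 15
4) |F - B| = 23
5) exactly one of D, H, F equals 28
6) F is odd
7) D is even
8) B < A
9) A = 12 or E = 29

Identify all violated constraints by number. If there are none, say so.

Constraint 6 does not hold.

1) min(30, 7, 28) = 7  yes
2) A = 11 = 11 (first disjunct)  yes
3) H = 4 = 4 (first disjunct)  yes
4) |30 - 7| = 23  yes
5) D=28, H=4, F=30; 1 of them equals 28  yes
6) F = 30 is even  no
7) D = 28 is even  yes
8) B = 7, A = 11; 7 < 11  yes
9) A = 11 ≠ 12, but E = 29 = 29 (second disjunct)  yes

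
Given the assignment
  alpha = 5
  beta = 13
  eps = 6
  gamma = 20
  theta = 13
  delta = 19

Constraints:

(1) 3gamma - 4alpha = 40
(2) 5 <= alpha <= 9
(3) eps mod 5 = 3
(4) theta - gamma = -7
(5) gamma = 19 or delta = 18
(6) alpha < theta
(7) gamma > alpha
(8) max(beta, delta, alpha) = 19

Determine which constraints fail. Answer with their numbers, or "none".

Violated: 3 and 5.

(1) 3gamma - 4alpha = 3(20) - 4(5) = 40 — OK.
(2) alpha = 5 lies in [5, 9] — OK.
(3) 6 mod 5 = 1, not 3 — violated.
(4) theta - gamma = 13 - 20 = -7 — OK.
(5) gamma = 20 ≠ 19 and delta = 19 ≠ 18; both disjuncts false — violated.
(6) alpha = 5, theta = 13; 5 < 13 — OK.
(7) gamma = 20, alpha = 5; 20 > 5 — OK.
(8) max(13, 19, 5) = 19 — OK.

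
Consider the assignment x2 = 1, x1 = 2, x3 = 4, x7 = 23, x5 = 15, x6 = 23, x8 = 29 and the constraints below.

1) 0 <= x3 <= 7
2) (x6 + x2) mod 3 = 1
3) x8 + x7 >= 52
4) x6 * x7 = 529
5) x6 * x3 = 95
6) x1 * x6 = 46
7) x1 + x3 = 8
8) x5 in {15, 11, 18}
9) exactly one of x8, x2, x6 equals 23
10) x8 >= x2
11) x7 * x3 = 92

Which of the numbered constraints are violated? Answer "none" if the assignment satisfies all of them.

1) x3 = 4 lies in [0, 7] — OK.
2) x6 + x2 = 24; 24 mod 3 = 0, not 1 — violated.
3) x8 + x7 = 29 + 23 = 52; 52 ≥ 52 — OK.
4) x6 * x7 = 23 * 23 = 529 — OK.
5) x6 * x3 = 23 * 4 = 92, not 95 — violated.
6) x1 * x6 = 2 * 23 = 46 — OK.
7) x1 + x3 = 2 + 4 = 6, not 8 — violated.
8) x5 = 15 is in {15, 11, 18} — OK.
9) x8=29, x2=1, x6=23; 1 of them equals 23 — OK.
10) x8 = 29, x2 = 1; 29 ≥ 1 — OK.
11) x7 * x3 = 23 * 4 = 92 — OK.

Constraints 2, 5, and 7 do not hold.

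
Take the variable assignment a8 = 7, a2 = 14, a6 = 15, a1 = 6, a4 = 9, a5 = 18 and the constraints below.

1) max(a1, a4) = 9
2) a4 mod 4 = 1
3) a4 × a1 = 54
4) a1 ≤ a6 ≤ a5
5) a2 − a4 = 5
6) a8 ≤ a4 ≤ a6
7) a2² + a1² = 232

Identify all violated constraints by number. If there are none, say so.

The assignment satisfies every constraint.

1) max(6, 9) = 9 — satisfied.
2) 9 mod 4 = 1 — satisfied.
3) a4 × a1 = 9 × 6 = 54 — satisfied.
4) values 6 ≤ 15 ≤ 18 — satisfied.
5) a2 − a4 = 14 − 9 = 5 — satisfied.
6) values 7 ≤ 9 ≤ 15 — satisfied.
7) a2² + a1² = 14² + 6² = 196 + 36 = 232 — satisfied.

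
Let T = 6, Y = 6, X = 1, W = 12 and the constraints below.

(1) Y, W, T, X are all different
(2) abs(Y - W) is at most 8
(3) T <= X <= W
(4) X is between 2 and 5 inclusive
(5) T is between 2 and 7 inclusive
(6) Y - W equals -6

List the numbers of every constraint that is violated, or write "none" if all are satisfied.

Constraints 1, 3, and 4 do not hold.

(1) Y = T = 6, not all different  false
(2) abs(6 - 12) = 6; 6 ≤ 8  true
(3) values 6, 1, 12; T = 6 is not <= X = 1  false
(4) X = 1 is outside [2, 5]  false
(5) T = 6 lies in [2, 7]  true
(6) Y - W = 6 - 12 = -6  true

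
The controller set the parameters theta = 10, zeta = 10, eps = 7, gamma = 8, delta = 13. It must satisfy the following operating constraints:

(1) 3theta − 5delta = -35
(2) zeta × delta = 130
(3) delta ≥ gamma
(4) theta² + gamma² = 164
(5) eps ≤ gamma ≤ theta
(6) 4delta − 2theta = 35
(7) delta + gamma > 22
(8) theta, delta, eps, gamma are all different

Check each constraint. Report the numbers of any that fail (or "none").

Violated: 6 and 7.

(1) 3theta − 5delta = 3(10) − 5(13) = -35 — holds.
(2) zeta × delta = 10 × 13 = 130 — holds.
(3) delta = 13, gamma = 8; 13 ≥ 8 — holds.
(4) theta² + gamma² = 10² + 8² = 100 + 64 = 164 — holds.
(5) values 7 ≤ 8 ≤ 10 — holds.
(6) 4delta − 2theta = 4(13) − 2(10) = 32, not 35 — does not hold.
(7) delta + gamma = 13 + 8 = 21; 21 ≤ 22, bound 22 not met — does not hold.
(8) values 10, 13, 7, 8 are pairwise distinct — holds.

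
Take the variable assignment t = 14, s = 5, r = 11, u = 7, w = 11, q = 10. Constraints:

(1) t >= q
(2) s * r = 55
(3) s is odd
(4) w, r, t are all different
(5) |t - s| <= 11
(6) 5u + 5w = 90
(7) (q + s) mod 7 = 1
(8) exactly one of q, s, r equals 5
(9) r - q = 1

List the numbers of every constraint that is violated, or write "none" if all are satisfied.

Constraint 4 does not hold.

(1) t = 14, q = 10; 14 ≥ 10 — holds.
(2) s * r = 5 * 11 = 55 — holds.
(3) s = 5 is odd — holds.
(4) w = r = 11, not all different — fails.
(5) |14 - 5| = 9; 9 ≤ 11 — holds.
(6) 5u + 5w = 5(7) + 5(11) = 90 — holds.
(7) q + s = 15; 15 mod 7 = 1 — holds.
(8) q=10, s=5, r=11; 1 of them equals 5 — holds.
(9) r - q = 11 - 10 = 1 — holds.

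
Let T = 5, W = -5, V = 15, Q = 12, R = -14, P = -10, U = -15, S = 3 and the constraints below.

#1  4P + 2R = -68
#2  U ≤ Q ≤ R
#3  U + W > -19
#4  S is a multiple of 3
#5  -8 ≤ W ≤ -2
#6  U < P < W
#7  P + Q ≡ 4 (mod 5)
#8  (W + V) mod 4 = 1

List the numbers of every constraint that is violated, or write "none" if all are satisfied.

#1 4P + 2R = 4(-10) + 2(-14) = -68  ✔
#2 values -15, 12, -14; Q = 12 is not ≤ R = -14  ✘
#3 U + W = -15 + (-5) = -20; -20 ≤ -19, bound -19 not met  ✘
#4 3 / 3 = 1, so 3 divides 3  ✔
#5 W = -5 lies in [-8, -2]  ✔
#6 values -15 < -10 < -5  ✔
#7 P + Q = 2; 2 mod 5 = 2, not 4  ✘
#8 W + V = 10; 10 mod 4 = 2, not 1  ✘

Constraints 2, 3, 7, 8 do not hold.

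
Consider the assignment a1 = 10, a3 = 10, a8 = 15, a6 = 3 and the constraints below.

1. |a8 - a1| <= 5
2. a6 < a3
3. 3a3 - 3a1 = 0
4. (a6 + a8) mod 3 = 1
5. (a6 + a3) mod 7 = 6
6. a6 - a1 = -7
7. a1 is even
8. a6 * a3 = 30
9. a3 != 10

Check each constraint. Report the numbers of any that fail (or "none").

The assignment fails constraints 4 and 9.

1. |15 - 10| = 5; 5 ≤ 5 — holds.
2. a6 = 3, a3 = 10; 3 < 10 — holds.
3. 3a3 - 3a1 = 3(10) - 3(10) = 0 — holds.
4. a6 + a8 = 18; 18 mod 3 = 0, not 1 — does not hold.
5. a6 + a3 = 13; 13 mod 7 = 6 — holds.
6. a6 - a1 = 3 - 10 = -7 — holds.
7. a1 = 10 is even — holds.
8. a6 * a3 = 3 * 10 = 30 — holds.
9. a3 = 10, but 10 is required to differ — does not hold.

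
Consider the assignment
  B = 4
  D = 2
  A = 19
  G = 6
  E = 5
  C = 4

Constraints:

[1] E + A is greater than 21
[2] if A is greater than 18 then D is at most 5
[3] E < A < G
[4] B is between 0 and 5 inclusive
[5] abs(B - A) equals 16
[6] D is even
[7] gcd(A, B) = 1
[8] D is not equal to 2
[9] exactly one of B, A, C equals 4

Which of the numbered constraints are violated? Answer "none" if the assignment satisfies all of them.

[1] E + A = 5 + 19 = 24; 24 > 21  OK
[2] A = 19 > 18, so we need D ≤ 5; D = 2 ≤ 5  OK
[3] values 5, 19, 6; A = 19 is not < G = 6  FAIL
[4] B = 4 lies in [0, 5]  OK
[5] abs(4 - 19) = 15, not 16  FAIL
[6] D = 2 is even  OK
[7] gcd(19, 4) = 1  OK
[8] D = 2, but 2 is required to differ  FAIL
[9] B=4, A=19, C=4; 2 of them equal 4, not exactly one  FAIL

No — constraints 3, 5, 8, and 9 are not satisfied.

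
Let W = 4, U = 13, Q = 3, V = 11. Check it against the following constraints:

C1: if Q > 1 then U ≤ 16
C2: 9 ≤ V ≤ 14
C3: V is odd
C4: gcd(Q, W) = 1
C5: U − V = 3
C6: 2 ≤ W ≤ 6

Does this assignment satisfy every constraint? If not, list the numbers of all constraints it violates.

C1: Q = 3 > 1, so we need U ≤ 16; U = 13 ≤ 16  yes
C2: V = 11 lies in [9, 14]  yes
C3: V = 11 is odd  yes
C4: gcd(3, 4) = 1  yes
C5: U − V = 13 − 11 = 2, not 3  no
C6: W = 4 lies in [2, 6]  yes

Violated: 5.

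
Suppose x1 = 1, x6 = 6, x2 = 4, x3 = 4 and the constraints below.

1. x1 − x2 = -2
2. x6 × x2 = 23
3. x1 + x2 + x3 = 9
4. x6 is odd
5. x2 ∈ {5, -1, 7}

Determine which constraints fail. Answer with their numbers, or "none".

1. x1 − x2 = 1 − 4 = -3, not -2  false
2. x6 × x2 = 6 × 4 = 24, not 23  false
3. x1 + x2 + x3 = 1 + 4 + 4 = 9  true
4. x6 = 6 is even  false
5. x2 = 4 is not in {5, -1, 7}  false

Constraints 1, 2, 4, 5 do not hold.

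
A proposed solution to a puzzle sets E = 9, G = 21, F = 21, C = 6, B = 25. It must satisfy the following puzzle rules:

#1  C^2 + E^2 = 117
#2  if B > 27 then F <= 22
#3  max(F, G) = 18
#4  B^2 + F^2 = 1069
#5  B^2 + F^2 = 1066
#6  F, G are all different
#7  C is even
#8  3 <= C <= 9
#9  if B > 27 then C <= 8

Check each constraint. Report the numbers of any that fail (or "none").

The assignment fails constraints 3, 4, 6.

#1 C^2 + E^2 = 6^2 + 9^2 = 36 + 81 = 117 — holds.
#2 B = 25, not > 27; antecedent false, conditional vacuously true — holds.
#3 max(21, 21) = 21, not 18 — does not hold.
#4 B^2 + F^2 = 25^2 + 21^2 = 625 + 441 = 1066, not 1069 — does not hold.
#5 B^2 + F^2 = 25^2 + 21^2 = 625 + 441 = 1066 — holds.
#6 F = G = 21, not all different — does not hold.
#7 C = 6 is even — holds.
#8 C = 6 lies in [3, 9] — holds.
#9 B = 25, not > 27; antecedent false, conditional vacuously true — holds.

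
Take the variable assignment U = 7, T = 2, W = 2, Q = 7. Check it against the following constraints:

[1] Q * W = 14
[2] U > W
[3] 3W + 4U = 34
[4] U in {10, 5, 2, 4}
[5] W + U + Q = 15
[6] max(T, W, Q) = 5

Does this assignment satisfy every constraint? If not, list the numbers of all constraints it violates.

The assignment fails constraints 4, 5, 6.

[1] Q * W = 7 * 2 = 14 — holds.
[2] U = 7, W = 2; 7 > 2 — holds.
[3] 3W + 4U = 3(2) + 4(7) = 34 — holds.
[4] U = 7 is not in {10, 5, 2, 4} — fails.
[5] W + U + Q = 2 + 7 + 7 = 16, not 15 — fails.
[6] max(2, 2, 7) = 7, not 5 — fails.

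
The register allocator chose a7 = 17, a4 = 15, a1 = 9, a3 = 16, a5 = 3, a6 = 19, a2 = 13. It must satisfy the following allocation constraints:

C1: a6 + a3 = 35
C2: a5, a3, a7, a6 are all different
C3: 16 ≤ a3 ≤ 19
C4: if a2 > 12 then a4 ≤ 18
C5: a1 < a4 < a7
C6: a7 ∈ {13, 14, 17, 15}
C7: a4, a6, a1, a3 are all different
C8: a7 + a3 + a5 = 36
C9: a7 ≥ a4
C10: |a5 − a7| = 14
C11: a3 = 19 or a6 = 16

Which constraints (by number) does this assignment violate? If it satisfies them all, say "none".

Violated: 11.

C1: a6 + a3 = 19 + 16 = 35 — satisfied.
C2: values 3, 16, 17, 19 are pairwise distinct — satisfied.
C3: a3 = 16 lies in [16, 19] — satisfied.
C4: a2 = 13 > 12, so we need a4 ≤ 18; a4 = 15 ≤ 18 — satisfied.
C5: values 9 < 15 < 17 — satisfied.
C6: a7 = 17 is in {13, 14, 17, 15} — satisfied.
C7: values 15, 19, 9, 16 are pairwise distinct — satisfied.
C8: a7 + a3 + a5 = 17 + 16 + 3 = 36 — satisfied.
C9: a7 = 17, a4 = 15; 17 ≥ 15 — satisfied.
C10: |3 − 17| = 14 — satisfied.
C11: a3 = 16 ≠ 19 and a6 = 19 ≠ 16; both disjuncts false — violated.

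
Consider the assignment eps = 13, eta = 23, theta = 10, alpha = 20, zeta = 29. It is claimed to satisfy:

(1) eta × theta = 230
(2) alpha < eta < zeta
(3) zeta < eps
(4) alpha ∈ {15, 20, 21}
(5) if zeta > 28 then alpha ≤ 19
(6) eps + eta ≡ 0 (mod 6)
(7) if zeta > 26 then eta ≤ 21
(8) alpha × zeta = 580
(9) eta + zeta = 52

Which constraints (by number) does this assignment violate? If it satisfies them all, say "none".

Constraints 3, 5, and 7 are violated.

(1) eta × theta = 23 × 10 = 230 — holds.
(2) values 20 < 23 < 29 — holds.
(3) zeta = 29, eps = 13; 29 ≥ 13 (want <) — fails.
(4) alpha = 20 is in {15, 20, 21} — holds.
(5) zeta = 29 > 28, so we need alpha ≤ 19; but alpha = 20 > 19 — fails.
(6) eps + eta = 36; 36 mod 6 = 0 — holds.
(7) zeta = 29 > 26, so we need eta ≤ 21; but eta = 23 > 21 — fails.
(8) alpha × zeta = 20 × 29 = 580 — holds.
(9) eta + zeta = 23 + 29 = 52 — holds.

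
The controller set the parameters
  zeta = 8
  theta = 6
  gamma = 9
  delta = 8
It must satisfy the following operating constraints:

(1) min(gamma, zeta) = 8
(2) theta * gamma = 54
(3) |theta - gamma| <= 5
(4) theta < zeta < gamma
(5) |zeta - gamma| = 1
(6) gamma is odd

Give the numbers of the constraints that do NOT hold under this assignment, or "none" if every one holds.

The assignment satisfies every constraint.

(1) min(9, 8) = 8  ✓
(2) theta * gamma = 6 * 9 = 54  ✓
(3) |6 - 9| = 3; 3 ≤ 5  ✓
(4) values 6 < 8 < 9  ✓
(5) |8 - 9| = 1  ✓
(6) gamma = 9 is odd  ✓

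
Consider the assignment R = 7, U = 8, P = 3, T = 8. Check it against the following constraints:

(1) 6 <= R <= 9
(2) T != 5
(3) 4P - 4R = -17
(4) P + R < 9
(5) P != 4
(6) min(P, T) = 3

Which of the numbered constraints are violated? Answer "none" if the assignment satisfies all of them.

(1) R = 7 lies in [6, 9] — satisfied.
(2) T = 8, and 8 ≠ 5 — satisfied.
(3) 4P - 4R = 4(3) - 4(7) = -16, not -17 — violated.
(4) P + R = 3 + 7 = 10; 10 ≥ 9, bound 9 not met — violated.
(5) P = 3, and 3 ≠ 4 — satisfied.
(6) min(3, 8) = 3 — satisfied.

Violated: 3, 4.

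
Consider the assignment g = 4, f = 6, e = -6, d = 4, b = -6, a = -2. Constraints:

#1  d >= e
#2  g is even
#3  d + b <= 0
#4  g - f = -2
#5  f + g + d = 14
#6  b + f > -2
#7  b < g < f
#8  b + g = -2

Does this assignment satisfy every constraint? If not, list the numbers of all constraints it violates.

#1 d = 4, e = -6; 4 ≥ -6 — OK.
#2 g = 4 is even — OK.
#3 d + b = 4 + (-6) = -2; -2 ≤ 0 — OK.
#4 g - f = 4 - 6 = -2 — OK.
#5 f + g + d = 6 + 4 + 4 = 14 — OK.
#6 b + f = -6 + 6 = 0; 0 > -2 — OK.
#7 values -6 < 4 < 6 — OK.
#8 b + g = -6 + 4 = -2 — OK.

Yes — all constraints hold.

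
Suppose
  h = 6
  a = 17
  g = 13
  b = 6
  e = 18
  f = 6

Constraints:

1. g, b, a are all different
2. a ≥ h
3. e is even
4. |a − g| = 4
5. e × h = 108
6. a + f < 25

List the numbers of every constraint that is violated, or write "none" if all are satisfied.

1. values 13, 6, 17 are pairwise distinct — holds.
2. a = 17, h = 6; 17 ≥ 6 — holds.
3. e = 18 is even — holds.
4. |17 − 13| = 4 — holds.
5. e × h = 18 × 6 = 108 — holds.
6. a + f = 17 + 6 = 23; 23 < 25 — holds.

No violations.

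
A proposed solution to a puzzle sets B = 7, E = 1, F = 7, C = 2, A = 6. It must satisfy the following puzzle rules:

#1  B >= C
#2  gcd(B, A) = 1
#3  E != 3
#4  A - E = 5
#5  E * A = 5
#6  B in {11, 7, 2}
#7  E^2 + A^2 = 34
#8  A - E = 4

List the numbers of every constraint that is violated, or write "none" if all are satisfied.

Constraints 5, 7, 8 do not hold.

#1 B = 7, C = 2; 7 ≥ 2  ✔
#2 gcd(7, 6) = 1  ✔
#3 E = 1, and 1 ≠ 3  ✔
#4 A - E = 6 - 1 = 5  ✔
#5 E * A = 1 * 6 = 6, not 5  ✘
#6 B = 7 is in {11, 7, 2}  ✔
#7 E^2 + A^2 = 1^2 + 6^2 = 1 + 36 = 37, not 34  ✘
#8 A - E = 6 - 1 = 5, not 4  ✘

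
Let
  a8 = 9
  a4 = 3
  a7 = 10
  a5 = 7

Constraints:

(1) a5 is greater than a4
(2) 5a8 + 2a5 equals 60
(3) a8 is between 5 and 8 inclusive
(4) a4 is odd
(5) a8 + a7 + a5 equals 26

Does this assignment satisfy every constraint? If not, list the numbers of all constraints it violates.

No — constraints 2, 3 are not satisfied.

(1) a5 = 7, a4 = 3; 7 > 3  ✔
(2) 5a8 + 2a5 = 5(9) + 2(7) = 59, not 60  ✘
(3) a8 = 9 is outside [5, 8]  ✘
(4) a4 = 3 is odd  ✔
(5) a8 + a7 + a5 = 9 + 10 + 7 = 26  ✔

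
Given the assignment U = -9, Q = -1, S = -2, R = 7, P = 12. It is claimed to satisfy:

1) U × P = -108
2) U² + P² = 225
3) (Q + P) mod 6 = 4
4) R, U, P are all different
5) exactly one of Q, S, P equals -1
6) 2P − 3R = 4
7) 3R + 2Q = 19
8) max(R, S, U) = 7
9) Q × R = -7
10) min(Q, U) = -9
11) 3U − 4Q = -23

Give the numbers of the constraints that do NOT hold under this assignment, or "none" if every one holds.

The assignment fails constraints 3 and 6.

1) U × P = -9 × 12 = -108 — satisfied.
2) U² + P² = (-9)² + 12² = 81 + 144 = 225 — satisfied.
3) Q + P = 11; 11 mod 6 = 5, not 4 — violated.
4) values 7, -9, 12 are pairwise distinct — satisfied.
5) Q=-1, S=-2, P=12; 1 of them equals -1 — satisfied.
6) 2P − 3R = 2(12) − 3(7) = 3, not 4 — violated.
7) 3R + 2Q = 3(7) + 2(-1) = 19 — satisfied.
8) max(7, -2, -9) = 7 — satisfied.
9) Q × R = -1 × 7 = -7 — satisfied.
10) min(-1, -9) = -9 — satisfied.
11) 3U − 4Q = 3(-9) − 4(-1) = -23 — satisfied.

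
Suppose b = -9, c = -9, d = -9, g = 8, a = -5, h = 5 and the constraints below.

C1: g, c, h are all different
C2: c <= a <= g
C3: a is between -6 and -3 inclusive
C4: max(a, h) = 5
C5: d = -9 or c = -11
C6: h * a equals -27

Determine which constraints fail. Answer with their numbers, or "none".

No — constraint 6 is not satisfied.

C1: values 8, -9, 5 are pairwise distinct  holds
C2: values -9 <= -5 <= 8  holds
C3: a = -5 lies in [-6, -3]  holds
C4: max(-5, 5) = 5  holds
C5: d = -9 = -9 (first disjunct)  holds
C6: h * a = 5 * (-5) = -25, not -27  fails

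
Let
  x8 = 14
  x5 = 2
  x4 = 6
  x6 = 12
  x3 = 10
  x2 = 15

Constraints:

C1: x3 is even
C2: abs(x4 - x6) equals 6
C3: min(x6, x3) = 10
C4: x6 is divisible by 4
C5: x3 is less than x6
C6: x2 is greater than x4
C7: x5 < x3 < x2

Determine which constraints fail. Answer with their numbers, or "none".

The assignment satisfies every constraint.

C1: x3 = 10 is even — holds.
C2: abs(6 - 12) = 6 — holds.
C3: min(12, 10) = 10 — holds.
C4: 12 / 4 = 3, so 4 divides 12 — holds.
C5: x3 = 10, x6 = 12; 10 < 12 — holds.
C6: x2 = 15, x4 = 6; 15 > 6 — holds.
C7: values 2 < 10 < 15 — holds.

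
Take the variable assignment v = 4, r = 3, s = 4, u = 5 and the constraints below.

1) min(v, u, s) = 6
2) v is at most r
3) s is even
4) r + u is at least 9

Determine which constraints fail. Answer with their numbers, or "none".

Violated: 1, 2, and 4.

1) min(4, 5, 4) = 4, not 6 — violated.
2) v = 4, r = 3; 4 > 3 (want ≤) — violated.
3) s = 4 is even — satisfied.
4) r + u = 3 + 5 = 8; 8 < 9, bound 9 not met — violated.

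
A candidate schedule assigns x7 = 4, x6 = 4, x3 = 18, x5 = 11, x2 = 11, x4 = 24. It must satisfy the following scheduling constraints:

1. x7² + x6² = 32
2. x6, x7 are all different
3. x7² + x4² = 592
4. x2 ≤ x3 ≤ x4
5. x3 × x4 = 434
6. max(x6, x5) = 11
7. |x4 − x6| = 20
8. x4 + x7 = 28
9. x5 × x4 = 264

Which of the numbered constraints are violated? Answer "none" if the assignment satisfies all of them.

No — constraints 2, 5 are not satisfied.

1. x7² + x6² = 4² + 4² = 16 + 16 = 32 — satisfied.
2. x6 = x7 = 4, not all different — violated.
3. x7² + x4² = 4² + 24² = 16 + 576 = 592 — satisfied.
4. values 11 ≤ 18 ≤ 24 — satisfied.
5. x3 × x4 = 18 × 24 = 432, not 434 — violated.
6. max(4, 11) = 11 — satisfied.
7. |24 − 4| = 20 — satisfied.
8. x4 + x7 = 24 + 4 = 28 — satisfied.
9. x5 × x4 = 11 × 24 = 264 — satisfied.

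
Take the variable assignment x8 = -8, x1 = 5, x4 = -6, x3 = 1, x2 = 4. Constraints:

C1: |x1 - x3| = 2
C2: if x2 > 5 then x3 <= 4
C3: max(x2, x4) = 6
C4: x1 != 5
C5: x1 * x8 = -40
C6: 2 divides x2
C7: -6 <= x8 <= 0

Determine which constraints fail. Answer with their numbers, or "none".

C1: |5 - 1| = 4, not 2 — fails.
C2: x2 = 4, not > 5; antecedent false, conditional vacuously true — holds.
C3: max(4, -6) = 4, not 6 — fails.
C4: x1 = 5, but 5 is required to differ — fails.
C5: x1 * x8 = 5 * (-8) = -40 — holds.
C6: 4 / 2 = 2, so 2 divides 4 — holds.
C7: x8 = -8 is outside [-6, 0] — fails.

No — constraints 1, 3, 4, and 7 are not satisfied.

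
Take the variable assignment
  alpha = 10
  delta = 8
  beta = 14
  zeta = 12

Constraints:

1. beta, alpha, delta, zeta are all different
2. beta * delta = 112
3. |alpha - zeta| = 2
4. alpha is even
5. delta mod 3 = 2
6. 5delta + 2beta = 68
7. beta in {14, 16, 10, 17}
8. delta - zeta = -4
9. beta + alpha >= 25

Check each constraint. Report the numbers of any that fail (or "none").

1. values 14, 10, 8, 12 are pairwise distinct — holds.
2. beta * delta = 14 * 8 = 112 — holds.
3. |10 - 12| = 2 — holds.
4. alpha = 10 is even — holds.
5. 8 mod 3 = 2 — holds.
6. 5delta + 2beta = 5(8) + 2(14) = 68 — holds.
7. beta = 14 is in {14, 16, 10, 17} — holds.
8. delta - zeta = 8 - 12 = -4 — holds.
9. beta + alpha = 14 + 10 = 24; 24 < 25, bound 25 not met — does not hold.

Constraint 9 is violated.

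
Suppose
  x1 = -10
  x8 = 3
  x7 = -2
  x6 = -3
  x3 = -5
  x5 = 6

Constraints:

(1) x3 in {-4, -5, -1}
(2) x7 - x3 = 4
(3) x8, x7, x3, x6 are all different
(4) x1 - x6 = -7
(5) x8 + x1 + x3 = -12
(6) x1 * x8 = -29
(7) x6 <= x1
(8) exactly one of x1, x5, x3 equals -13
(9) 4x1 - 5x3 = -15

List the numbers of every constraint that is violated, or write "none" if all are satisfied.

No — constraints 2, 6, 7, 8 are not satisfied.

(1) x3 = -5 is in {-4, -5, -1} — OK.
(2) x7 - x3 = -2 - (-5) = 3, not 4 — violated.
(3) values 3, -2, -5, -3 are pairwise distinct — OK.
(4) x1 - x6 = -10 - (-3) = -7 — OK.
(5) x8 + x1 + x3 = 3 + (-10) + (-5) = -12 — OK.
(6) x1 * x8 = -10 * 3 = -30, not -29 — violated.
(7) x6 = -3, x1 = -10; -3 > -10 (want ≤) — violated.
(8) x1=-10, x5=6, x3=-5; 0 of them equal -13, not exactly one — violated.
(9) 4x1 - 5x3 = 4(-10) - 5(-5) = -15 — OK.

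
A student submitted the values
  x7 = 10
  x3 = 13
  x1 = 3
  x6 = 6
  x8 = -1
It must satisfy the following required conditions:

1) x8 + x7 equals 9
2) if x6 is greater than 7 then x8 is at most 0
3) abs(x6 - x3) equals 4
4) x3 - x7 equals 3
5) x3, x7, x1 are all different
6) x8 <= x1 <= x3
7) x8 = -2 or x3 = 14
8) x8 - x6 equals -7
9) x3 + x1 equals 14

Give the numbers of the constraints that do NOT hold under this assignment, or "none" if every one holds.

No — constraints 3, 7, and 9 are not satisfied.

1) x8 + x7 = -1 + 10 = 9 — satisfied.
2) x6 = 6, not > 7; antecedent false, conditional vacuously true — satisfied.
3) abs(6 - 13) = 7, not 4 — violated.
4) x3 - x7 = 13 - 10 = 3 — satisfied.
5) values 13, 10, 3 are pairwise distinct — satisfied.
6) values -1 <= 3 <= 13 — satisfied.
7) x8 = -1 ≠ -2 and x3 = 13 ≠ 14; both disjuncts false — violated.
8) x8 - x6 = -1 - 6 = -7 — satisfied.
9) x3 + x1 = 13 + 3 = 16, not 14 — violated.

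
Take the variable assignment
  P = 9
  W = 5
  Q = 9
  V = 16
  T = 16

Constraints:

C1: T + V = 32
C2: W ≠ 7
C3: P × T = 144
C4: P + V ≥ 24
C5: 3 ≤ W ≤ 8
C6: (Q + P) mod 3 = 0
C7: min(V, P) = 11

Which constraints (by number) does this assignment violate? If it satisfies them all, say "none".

C1: T + V = 16 + 16 = 32 — OK.
C2: W = 5, and 5 ≠ 7 — OK.
C3: P × T = 9 × 16 = 144 — OK.
C4: P + V = 9 + 16 = 25; 25 ≥ 24 — OK.
C5: W = 5 lies in [3, 8] — OK.
C6: Q + P = 18; 18 mod 3 = 0 — OK.
C7: min(16, 9) = 9, not 11 — violated.

Violated: 7.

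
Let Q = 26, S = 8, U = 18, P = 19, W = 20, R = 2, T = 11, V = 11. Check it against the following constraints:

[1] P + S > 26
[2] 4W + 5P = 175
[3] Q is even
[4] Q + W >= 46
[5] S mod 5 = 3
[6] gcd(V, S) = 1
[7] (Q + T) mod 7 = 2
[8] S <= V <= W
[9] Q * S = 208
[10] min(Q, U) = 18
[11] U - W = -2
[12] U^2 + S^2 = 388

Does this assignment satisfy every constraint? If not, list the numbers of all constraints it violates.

[1] P + S = 19 + 8 = 27; 27 > 26  OK
[2] 4W + 5P = 4(20) + 5(19) = 175  OK
[3] Q = 26 is even  OK
[4] Q + W = 26 + 20 = 46; 46 ≥ 46  OK
[5] 8 mod 5 = 3  OK
[6] gcd(11, 8) = 1  OK
[7] Q + T = 37; 37 mod 7 = 2  OK
[8] values 8 <= 11 <= 20  OK
[9] Q * S = 26 * 8 = 208  OK
[10] min(26, 18) = 18  OK
[11] U - W = 18 - 20 = -2  OK
[12] U^2 + S^2 = 18^2 + 8^2 = 324 + 64 = 388  OK

None — every constraint holds.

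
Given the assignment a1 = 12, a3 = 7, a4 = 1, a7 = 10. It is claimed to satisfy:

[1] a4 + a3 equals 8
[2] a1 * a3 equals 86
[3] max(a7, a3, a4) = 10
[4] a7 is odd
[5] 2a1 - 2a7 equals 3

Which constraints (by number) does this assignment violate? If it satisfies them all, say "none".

[1] a4 + a3 = 1 + 7 = 8 — holds.
[2] a1 * a3 = 12 * 7 = 84, not 86 — does not hold.
[3] max(10, 7, 1) = 10 — holds.
[4] a7 = 10 is even — does not hold.
[5] 2a1 - 2a7 = 2(12) - 2(10) = 4, not 3 — does not hold.

Constraints 2, 4, and 5 are violated.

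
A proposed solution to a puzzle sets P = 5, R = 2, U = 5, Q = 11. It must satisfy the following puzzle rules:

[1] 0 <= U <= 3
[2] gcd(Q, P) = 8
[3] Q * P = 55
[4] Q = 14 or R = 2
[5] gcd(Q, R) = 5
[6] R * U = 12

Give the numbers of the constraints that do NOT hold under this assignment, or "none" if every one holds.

[1] U = 5 is outside [0, 3]  ✗
[2] gcd(11, 5) = 1, not 8  ✗
[3] Q * P = 11 * 5 = 55  ✓
[4] Q = 11 ≠ 14, but R = 2 = 2 (second disjunct)  ✓
[5] gcd(11, 2) = 1, not 5  ✗
[6] R * U = 2 * 5 = 10, not 12  ✗

Constraints 1, 2, 5, and 6 do not hold.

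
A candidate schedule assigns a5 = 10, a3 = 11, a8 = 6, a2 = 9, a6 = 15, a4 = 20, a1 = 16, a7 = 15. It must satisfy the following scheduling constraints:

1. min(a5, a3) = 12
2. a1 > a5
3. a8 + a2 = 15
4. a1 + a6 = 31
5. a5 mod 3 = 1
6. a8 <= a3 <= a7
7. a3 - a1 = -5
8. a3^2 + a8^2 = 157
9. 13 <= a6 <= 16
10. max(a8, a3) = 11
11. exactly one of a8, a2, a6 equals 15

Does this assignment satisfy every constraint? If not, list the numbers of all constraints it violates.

No — constraint 1 is not satisfied.

1. min(10, 11) = 10, not 12  ✗
2. a1 = 16, a5 = 10; 16 > 10  ✓
3. a8 + a2 = 6 + 9 = 15  ✓
4. a1 + a6 = 16 + 15 = 31  ✓
5. 10 mod 3 = 1  ✓
6. values 6 <= 11 <= 15  ✓
7. a3 - a1 = 11 - 16 = -5  ✓
8. a3^2 + a8^2 = 11^2 + 6^2 = 121 + 36 = 157  ✓
9. a6 = 15 lies in [13, 16]  ✓
10. max(6, 11) = 11  ✓
11. a8=6, a2=9, a6=15; 1 of them equals 15  ✓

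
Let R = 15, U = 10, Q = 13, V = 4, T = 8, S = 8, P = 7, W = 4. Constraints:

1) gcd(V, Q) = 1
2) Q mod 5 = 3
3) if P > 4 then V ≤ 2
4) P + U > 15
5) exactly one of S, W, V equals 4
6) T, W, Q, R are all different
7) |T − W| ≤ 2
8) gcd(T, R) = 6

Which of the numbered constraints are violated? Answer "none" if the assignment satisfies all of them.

No — constraints 3, 5, 7, and 8 are not satisfied.

1) gcd(4, 13) = 1  yes
2) 13 mod 5 = 3  yes
3) P = 7 > 4, so we need V ≤ 2; but V = 4 > 2  no
4) P + U = 7 + 10 = 17; 17 > 15  yes
5) S=8, W=4, V=4; 2 of them equal 4, not exactly one  no
6) values 8, 4, 13, 15 are pairwise distinct  yes
7) |8 − 4| = 4; 4 > 2, exceeds bound 2  no
8) gcd(8, 15) = 1, not 6  no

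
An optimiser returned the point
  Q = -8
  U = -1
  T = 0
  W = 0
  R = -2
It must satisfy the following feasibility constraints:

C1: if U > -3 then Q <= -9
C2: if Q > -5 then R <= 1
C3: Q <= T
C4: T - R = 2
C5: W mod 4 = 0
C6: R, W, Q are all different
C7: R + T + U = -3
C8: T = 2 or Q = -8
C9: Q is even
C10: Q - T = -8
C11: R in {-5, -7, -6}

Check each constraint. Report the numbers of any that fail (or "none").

C1: U = -1 > -3, so we need Q ≤ -9; but Q = -8 > -9 — fails.
C2: Q = -8, not > -5; antecedent false, conditional vacuously true — holds.
C3: Q = -8, T = 0; -8 ≤ 0 — holds.
C4: T - R = 0 - (-2) = 2 — holds.
C5: 0 mod 4 = 0 — holds.
C6: values -2, 0, -8 are pairwise distinct — holds.
C7: R + T + U = -2 + 0 + (-1) = -3 — holds.
C8: T = 0 ≠ 2, but Q = -8 = -8 (second disjunct) — holds.
C9: Q = -8 is even — holds.
C10: Q - T = -8 - 0 = -8 — holds.
C11: R = -2 is not in {-5, -7, -6} — fails.

Constraints 1, 11 do not hold.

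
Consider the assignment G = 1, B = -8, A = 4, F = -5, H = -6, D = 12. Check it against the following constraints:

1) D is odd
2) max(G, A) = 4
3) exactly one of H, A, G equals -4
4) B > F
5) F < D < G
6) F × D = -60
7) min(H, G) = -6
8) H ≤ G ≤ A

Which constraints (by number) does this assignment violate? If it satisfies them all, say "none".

1) D = 12 is even  false
2) max(1, 4) = 4  true
3) H=-6, A=4, G=1; 0 of them equal -4, not exactly one  false
4) B = -8, F = -5; -8 ≤ -5 (want >)  false
5) values -5, 12, 1; D = 12 is not < G = 1  false
6) F × D = -5 × 12 = -60  true
7) min(-6, 1) = -6  true
8) values -6 ≤ 1 ≤ 4  true

The assignment fails constraints 1, 3, 4, 5.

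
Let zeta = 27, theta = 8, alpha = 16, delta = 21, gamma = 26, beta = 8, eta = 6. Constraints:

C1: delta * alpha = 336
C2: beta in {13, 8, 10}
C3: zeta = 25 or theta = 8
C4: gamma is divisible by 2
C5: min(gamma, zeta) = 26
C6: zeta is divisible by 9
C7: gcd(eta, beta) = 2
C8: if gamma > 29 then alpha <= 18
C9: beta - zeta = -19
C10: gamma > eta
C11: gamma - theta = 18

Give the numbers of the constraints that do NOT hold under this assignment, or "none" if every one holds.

C1: delta * alpha = 21 * 16 = 336  OK
C2: beta = 8 is in {13, 8, 10}  OK
C3: zeta = 27 ≠ 25, but theta = 8 = 8 (second disjunct)  OK
C4: 26 / 2 = 13, so 2 divides 26  OK
C5: min(26, 27) = 26  OK
C6: 27 / 9 = 3, so 9 divides 27  OK
C7: gcd(6, 8) = 2  OK
C8: gamma = 26, not > 29; antecedent false, conditional vacuously true  OK
C9: beta - zeta = 8 - 27 = -19  OK
C10: gamma = 26, eta = 6; 26 > 6  OK
C11: gamma - theta = 26 - 8 = 18  OK

None — every constraint holds.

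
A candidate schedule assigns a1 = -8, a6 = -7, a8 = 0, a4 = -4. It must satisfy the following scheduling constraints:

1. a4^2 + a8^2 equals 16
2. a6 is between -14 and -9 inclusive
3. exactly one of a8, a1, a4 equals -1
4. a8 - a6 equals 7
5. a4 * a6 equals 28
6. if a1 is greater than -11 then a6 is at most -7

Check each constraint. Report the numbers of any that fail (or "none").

Violated: 2 and 3.

1. a4^2 + a8^2 = (-4)^2 + 0^2 = 16 + 0 = 16 — holds.
2. a6 = -7 is outside [-14, -9] — fails.
3. a8=0, a1=-8, a4=-4; 0 of them equal -1, not exactly one — fails.
4. a8 - a6 = 0 - (-7) = 7 — holds.
5. a4 * a6 = -4 * (-7) = 28 — holds.
6. a1 = -8 > -11, so we need a6 ≤ -7; a6 = -7 ≤ -7 — holds.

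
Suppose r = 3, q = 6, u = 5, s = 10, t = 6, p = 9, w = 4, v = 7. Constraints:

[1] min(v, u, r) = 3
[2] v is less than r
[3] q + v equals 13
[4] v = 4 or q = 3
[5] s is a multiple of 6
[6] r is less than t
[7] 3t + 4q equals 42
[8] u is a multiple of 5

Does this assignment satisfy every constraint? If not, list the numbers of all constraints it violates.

Violated: 2, 4, and 5.

[1] min(7, 5, 3) = 3  holds
[2] v = 7, r = 3; 7 ≥ 3 (want <)  fails
[3] q + v = 6 + 7 = 13  holds
[4] v = 7 ≠ 4 and q = 6 ≠ 3; both disjuncts false  fails
[5] 10 = 6*1 + 4, so 6 does not divide 10  fails
[6] r = 3, t = 6; 3 < 6  holds
[7] 3t + 4q = 3(6) + 4(6) = 42  holds
[8] 5 / 5 = 1, so 5 divides 5  holds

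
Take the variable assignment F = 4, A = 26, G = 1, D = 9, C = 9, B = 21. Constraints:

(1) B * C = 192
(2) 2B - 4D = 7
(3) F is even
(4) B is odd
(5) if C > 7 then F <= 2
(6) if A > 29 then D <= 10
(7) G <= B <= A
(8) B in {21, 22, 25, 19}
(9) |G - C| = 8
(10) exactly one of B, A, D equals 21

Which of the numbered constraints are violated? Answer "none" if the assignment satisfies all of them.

No — constraints 1, 2, and 5 are not satisfied.

(1) B * C = 21 * 9 = 189, not 192 — fails.
(2) 2B - 4D = 2(21) - 4(9) = 6, not 7 — fails.
(3) F = 4 is even — holds.
(4) B = 21 is odd — holds.
(5) C = 9 > 7, so we need F ≤ 2; but F = 4 > 2 — fails.
(6) A = 26, not > 29; antecedent false, conditional vacuously true — holds.
(7) values 1 <= 21 <= 26 — holds.
(8) B = 21 is in {21, 22, 25, 19} — holds.
(9) |1 - 9| = 8 — holds.
(10) B=21, A=26, D=9; 1 of them equals 21 — holds.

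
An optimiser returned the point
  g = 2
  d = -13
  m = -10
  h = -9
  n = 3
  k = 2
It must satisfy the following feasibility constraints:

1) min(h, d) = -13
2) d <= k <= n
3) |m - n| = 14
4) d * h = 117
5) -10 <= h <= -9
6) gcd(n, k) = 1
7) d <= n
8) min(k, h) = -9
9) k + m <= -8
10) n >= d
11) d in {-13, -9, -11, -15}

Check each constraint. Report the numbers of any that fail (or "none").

Violated: 3.

1) min(-9, -13) = -13  holds
2) values -13 <= 2 <= 3  holds
3) |-10 - 3| = 13, not 14  fails
4) d * h = -13 * (-9) = 117  holds
5) h = -9 lies in [-10, -9]  holds
6) gcd(3, 2) = 1  holds
7) d = -13, n = 3; -13 ≤ 3  holds
8) min(2, -9) = -9  holds
9) k + m = 2 + (-10) = -8; -8 ≤ -8  holds
10) n = 3, d = -13; 3 ≥ -13  holds
11) d = -13 is in {-13, -9, -11, -15}  holds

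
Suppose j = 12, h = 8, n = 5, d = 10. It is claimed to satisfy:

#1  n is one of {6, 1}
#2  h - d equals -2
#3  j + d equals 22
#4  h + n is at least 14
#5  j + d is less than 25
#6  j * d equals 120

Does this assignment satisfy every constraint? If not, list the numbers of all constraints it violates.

No — constraints 1, 4 are not satisfied.

#1 n = 5 is not in {6, 1} — violated.
#2 h - d = 8 - 10 = -2 — satisfied.
#3 j + d = 12 + 10 = 22 — satisfied.
#4 h + n = 8 + 5 = 13; 13 < 14, bound 14 not met — violated.
#5 j + d = 12 + 10 = 22; 22 < 25 — satisfied.
#6 j * d = 12 * 10 = 120 — satisfied.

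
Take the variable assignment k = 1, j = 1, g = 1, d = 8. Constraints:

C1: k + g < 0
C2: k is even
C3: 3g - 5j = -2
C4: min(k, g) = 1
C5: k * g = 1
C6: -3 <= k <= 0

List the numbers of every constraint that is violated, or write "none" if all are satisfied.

C1: k + g = 1 + 1 = 2; 2 ≥ 0, bound 0 not met  no
C2: k = 1 is odd  no
C3: 3g - 5j = 3(1) - 5(1) = -2  yes
C4: min(1, 1) = 1  yes
C5: k * g = 1 * 1 = 1  yes
C6: k = 1 is outside [-3, 0]  no

Constraints 1, 2, and 6 are violated.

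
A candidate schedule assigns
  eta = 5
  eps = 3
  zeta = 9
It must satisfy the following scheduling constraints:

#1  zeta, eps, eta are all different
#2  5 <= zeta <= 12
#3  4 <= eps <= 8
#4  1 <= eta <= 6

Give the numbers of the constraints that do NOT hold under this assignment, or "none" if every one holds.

No — constraint 3 is not satisfied.

#1 values 9, 3, 5 are pairwise distinct  ✓
#2 zeta = 9 lies in [5, 12]  ✓
#3 eps = 3 is outside [4, 8]  ✗
#4 eta = 5 lies in [1, 6]  ✓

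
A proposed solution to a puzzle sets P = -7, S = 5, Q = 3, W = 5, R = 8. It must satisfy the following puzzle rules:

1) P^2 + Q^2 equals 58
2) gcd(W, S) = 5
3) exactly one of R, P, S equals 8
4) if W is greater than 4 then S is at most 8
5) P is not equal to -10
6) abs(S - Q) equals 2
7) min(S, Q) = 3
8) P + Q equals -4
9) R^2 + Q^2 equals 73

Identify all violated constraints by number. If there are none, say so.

Yes — all constraints hold.

1) P^2 + Q^2 = (-7)^2 + 3^2 = 49 + 9 = 58 — holds.
2) gcd(5, 5) = 5 — holds.
3) R=8, P=-7, S=5; 1 of them equals 8 — holds.
4) W = 5 > 4, so we need S ≤ 8; S = 5 ≤ 8 — holds.
5) P = -7, and -7 ≠ -10 — holds.
6) abs(5 - 3) = 2 — holds.
7) min(5, 3) = 3 — holds.
8) P + Q = -7 + 3 = -4 — holds.
9) R^2 + Q^2 = 8^2 + 3^2 = 64 + 9 = 73 — holds.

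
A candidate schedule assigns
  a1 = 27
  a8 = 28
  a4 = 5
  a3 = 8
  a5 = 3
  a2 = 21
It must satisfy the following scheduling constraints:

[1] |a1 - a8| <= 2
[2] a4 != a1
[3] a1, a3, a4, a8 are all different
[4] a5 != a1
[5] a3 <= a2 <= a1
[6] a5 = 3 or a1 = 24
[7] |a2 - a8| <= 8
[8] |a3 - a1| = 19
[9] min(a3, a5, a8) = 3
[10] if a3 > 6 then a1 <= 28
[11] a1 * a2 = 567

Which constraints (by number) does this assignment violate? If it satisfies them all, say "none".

None — every constraint holds.

[1] |27 - 28| = 1; 1 ≤ 2 — satisfied.
[2] a4 = 5, a1 = 27; distinct — satisfied.
[3] values 27, 8, 5, 28 are pairwise distinct — satisfied.
[4] a5 = 3, a1 = 27; distinct — satisfied.
[5] values 8 <= 21 <= 27 — satisfied.
[6] a5 = 3 = 3 (first disjunct) — satisfied.
[7] |21 - 28| = 7; 7 ≤ 8 — satisfied.
[8] |8 - 27| = 19 — satisfied.
[9] min(8, 3, 28) = 3 — satisfied.
[10] a3 = 8 > 6, so we need a1 ≤ 28; a1 = 27 ≤ 28 — satisfied.
[11] a1 * a2 = 27 * 21 = 567 — satisfied.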